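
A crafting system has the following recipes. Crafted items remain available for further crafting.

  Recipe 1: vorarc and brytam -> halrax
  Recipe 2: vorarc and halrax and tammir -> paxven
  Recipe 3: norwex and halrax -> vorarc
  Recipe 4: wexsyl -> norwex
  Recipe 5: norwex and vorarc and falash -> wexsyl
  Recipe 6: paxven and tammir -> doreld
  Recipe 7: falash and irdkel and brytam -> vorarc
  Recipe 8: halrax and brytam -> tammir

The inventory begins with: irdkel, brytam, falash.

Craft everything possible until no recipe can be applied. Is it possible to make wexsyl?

wexsyl would need norwex, vorarc, and falash (Recipe 5), but norwex is never obtained.

No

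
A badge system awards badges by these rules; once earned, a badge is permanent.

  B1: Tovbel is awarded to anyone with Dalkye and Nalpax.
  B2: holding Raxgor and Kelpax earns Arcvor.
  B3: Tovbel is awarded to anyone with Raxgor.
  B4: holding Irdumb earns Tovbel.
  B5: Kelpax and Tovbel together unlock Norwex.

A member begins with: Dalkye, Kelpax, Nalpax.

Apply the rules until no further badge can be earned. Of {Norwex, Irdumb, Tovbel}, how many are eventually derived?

2

With Dalkye and Nalpax, Tovbel is earned (B1).
With Kelpax and Tovbel, Norwex is earned (B5).
Norwex: reached.
No rule produces Irdumb, and it is not given.
Tovbel: reached.
Reached: Norwex and Tovbel — 2 of the 3.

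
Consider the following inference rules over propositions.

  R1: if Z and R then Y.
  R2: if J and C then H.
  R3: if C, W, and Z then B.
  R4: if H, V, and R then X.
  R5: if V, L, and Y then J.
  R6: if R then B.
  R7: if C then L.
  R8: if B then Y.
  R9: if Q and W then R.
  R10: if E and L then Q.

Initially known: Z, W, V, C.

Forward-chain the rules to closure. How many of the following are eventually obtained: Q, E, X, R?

0

Q would need E and L (R10), but E is never established.
No rule produces E, and it is not given.
X would need H, V, and R (R4), but R is never established.
R would need Q and W (R9), but Q is never established.
None of the 4 are reached.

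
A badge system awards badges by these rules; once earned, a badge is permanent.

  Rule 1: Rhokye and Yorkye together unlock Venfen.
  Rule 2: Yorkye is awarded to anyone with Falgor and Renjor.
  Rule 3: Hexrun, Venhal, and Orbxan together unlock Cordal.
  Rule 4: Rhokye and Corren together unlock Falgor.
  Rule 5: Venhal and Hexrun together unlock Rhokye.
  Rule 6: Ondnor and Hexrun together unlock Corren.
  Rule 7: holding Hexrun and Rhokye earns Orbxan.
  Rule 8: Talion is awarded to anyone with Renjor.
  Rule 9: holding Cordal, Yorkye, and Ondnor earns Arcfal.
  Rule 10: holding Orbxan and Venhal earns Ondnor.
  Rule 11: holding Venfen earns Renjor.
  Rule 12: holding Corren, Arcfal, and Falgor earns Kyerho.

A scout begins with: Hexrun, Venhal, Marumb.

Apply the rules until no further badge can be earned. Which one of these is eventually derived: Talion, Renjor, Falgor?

With Venhal and Hexrun, Rhokye is earned (Rule 5).
With Hexrun and Rhokye, Orbxan is earned (Rule 7).
With Orbxan and Venhal, Ondnor is earned (Rule 10).
With Ondnor and Hexrun, Corren is earned (Rule 6).
With Rhokye and Corren, Falgor is earned (Rule 4).
Renjor would need Venfen (Rule 11), but Venfen is never earned. Talion would need Renjor (Rule 8), but Renjor is never earned.

Falgor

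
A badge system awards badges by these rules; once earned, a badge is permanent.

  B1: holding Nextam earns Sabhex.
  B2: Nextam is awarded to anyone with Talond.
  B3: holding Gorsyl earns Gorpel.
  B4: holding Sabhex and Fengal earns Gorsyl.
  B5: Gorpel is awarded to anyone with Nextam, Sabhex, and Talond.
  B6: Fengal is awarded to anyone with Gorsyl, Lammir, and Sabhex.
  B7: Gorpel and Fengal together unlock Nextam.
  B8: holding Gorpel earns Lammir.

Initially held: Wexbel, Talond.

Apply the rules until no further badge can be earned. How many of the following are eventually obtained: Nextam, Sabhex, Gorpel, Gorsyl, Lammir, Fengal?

4

With Talond, Nextam is earned (B2).
With Nextam, Sabhex is earned (B1).
With Nextam, Sabhex, and Talond, Gorpel is earned (B5).
With Gorpel, Lammir is earned (B8).
Nextam: reached.
Sabhex: reached.
Gorpel: reached.
Gorsyl would need Sabhex and Fengal (B4), but Fengal is never earned.
Lammir: reached.
Fengal would need Gorsyl, Lammir, and Sabhex (B6), but Gorsyl is never earned.
Reached: Nextam, Sabhex, Gorpel, and Lammir — 4 of the 6.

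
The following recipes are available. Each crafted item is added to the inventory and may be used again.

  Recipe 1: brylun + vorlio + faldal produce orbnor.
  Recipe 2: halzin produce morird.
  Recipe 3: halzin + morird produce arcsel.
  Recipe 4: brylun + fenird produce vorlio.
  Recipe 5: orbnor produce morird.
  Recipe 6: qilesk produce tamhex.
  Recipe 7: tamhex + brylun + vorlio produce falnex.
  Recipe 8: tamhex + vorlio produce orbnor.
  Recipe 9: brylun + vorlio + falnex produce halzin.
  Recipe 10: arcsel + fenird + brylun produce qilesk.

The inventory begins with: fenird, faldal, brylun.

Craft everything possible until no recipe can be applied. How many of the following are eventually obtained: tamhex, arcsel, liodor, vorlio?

brylun + fenird → vorlio (Recipe 4).
tamhex would need qilesk (Recipe 6), but qilesk is never obtained.
arcsel would need halzin and morird (Recipe 3), but halzin is never obtained.
No rule produces liodor, and it is not given.
vorlio: reached.
Reached: vorlio — 1 of the 4.

1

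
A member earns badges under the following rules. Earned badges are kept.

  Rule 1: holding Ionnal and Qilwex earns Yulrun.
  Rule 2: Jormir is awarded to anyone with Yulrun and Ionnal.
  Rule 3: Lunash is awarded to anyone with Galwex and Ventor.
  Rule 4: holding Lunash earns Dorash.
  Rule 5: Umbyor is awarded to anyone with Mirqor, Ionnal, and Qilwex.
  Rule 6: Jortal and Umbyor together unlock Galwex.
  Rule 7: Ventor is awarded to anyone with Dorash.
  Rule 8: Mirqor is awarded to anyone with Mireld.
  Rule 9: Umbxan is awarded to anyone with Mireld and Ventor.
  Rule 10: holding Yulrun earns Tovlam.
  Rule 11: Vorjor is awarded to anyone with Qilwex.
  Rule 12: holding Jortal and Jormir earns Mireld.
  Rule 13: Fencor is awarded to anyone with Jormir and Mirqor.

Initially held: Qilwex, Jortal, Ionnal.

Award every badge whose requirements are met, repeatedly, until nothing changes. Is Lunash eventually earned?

No

Lunash would need Galwex and Ventor (Rule 3), but Ventor is never earned.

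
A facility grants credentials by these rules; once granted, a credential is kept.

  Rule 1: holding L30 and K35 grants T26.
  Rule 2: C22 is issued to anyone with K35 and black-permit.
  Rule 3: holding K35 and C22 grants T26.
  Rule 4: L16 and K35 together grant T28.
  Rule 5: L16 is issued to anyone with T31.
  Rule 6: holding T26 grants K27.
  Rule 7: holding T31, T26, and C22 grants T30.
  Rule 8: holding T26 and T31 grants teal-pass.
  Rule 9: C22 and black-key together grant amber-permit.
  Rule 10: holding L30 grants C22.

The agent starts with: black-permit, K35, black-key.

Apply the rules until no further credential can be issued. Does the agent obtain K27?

Holding K35 and black-permit grants C22 (Rule 2).
Holding K35 and C22 grants T26 (Rule 3).
Holding T26 grants K27 (Rule 6).

Yes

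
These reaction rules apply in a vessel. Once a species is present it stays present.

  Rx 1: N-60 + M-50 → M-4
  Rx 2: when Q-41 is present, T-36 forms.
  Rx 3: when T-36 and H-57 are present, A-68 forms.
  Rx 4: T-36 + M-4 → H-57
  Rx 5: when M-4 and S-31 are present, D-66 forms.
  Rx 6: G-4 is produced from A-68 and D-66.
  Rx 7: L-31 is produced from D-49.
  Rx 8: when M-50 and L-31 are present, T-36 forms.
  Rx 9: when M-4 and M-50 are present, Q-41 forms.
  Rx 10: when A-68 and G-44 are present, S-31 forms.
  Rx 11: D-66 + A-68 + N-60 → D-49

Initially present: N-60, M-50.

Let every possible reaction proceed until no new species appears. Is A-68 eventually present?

N-60 and M-50 present → M-4 forms (Rx 1).
M-4 and M-50 present → Q-41 forms (Rx 9).
Q-41 present → T-36 forms (Rx 2).
T-36 and M-4 present → H-57 forms (Rx 4).
T-36 and H-57 present → A-68 forms (Rx 3).

Yes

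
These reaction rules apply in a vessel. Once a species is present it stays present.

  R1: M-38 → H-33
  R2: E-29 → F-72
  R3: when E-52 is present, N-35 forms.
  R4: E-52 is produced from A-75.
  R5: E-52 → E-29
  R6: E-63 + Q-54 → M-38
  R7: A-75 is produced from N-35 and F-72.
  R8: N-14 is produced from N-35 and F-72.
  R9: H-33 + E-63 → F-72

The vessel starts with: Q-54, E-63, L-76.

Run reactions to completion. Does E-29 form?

No

E-29 would need E-52 (R5), but E-52 never forms.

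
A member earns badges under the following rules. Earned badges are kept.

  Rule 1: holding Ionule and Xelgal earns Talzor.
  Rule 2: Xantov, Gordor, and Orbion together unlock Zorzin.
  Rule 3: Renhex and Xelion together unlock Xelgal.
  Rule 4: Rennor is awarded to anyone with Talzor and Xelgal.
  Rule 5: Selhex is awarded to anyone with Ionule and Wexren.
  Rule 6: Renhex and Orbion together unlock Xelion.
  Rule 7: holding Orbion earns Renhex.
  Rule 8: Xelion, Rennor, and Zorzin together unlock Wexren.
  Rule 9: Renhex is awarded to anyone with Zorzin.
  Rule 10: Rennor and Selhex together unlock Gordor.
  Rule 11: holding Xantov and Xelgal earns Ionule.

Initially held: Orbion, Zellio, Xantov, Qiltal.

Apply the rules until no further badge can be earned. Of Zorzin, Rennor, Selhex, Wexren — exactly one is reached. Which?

With Orbion, Renhex is earned (Rule 7).
With Renhex and Orbion, Xelion is earned (Rule 6).
With Renhex and Xelion, Xelgal is earned (Rule 3).
With Xantov and Xelgal, Ionule is earned (Rule 11).
With Ionule and Xelgal, Talzor is earned (Rule 1).
With Talzor and Xelgal, Rennor is earned (Rule 4).
Wexren would need Xelion, Rennor, and Zorzin (Rule 8), but Zorzin is never earned. Zorzin would need Xantov, Gordor, and Orbion (Rule 2), but Gordor is never earned. Selhex would need Ionule and Wexren (Rule 5), but Wexren is never earned.

Rennor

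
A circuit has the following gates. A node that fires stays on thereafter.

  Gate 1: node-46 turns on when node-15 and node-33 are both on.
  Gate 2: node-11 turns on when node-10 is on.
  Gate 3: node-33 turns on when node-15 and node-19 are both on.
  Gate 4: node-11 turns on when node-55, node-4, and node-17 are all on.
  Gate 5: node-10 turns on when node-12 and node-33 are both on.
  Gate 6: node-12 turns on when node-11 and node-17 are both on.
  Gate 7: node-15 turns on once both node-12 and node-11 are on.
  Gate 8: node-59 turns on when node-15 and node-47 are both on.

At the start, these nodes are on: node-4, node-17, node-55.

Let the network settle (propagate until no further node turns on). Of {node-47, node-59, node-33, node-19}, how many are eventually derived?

0

No rule produces node-47, and it is not given.
node-59 would need node-15 and node-47 (Gate 8), but node-47 never turns on.
node-33 would need node-15 and node-19 (Gate 3), but node-19 never turns on.
No rule produces node-19, and it is not given.
None of the 4 are reached.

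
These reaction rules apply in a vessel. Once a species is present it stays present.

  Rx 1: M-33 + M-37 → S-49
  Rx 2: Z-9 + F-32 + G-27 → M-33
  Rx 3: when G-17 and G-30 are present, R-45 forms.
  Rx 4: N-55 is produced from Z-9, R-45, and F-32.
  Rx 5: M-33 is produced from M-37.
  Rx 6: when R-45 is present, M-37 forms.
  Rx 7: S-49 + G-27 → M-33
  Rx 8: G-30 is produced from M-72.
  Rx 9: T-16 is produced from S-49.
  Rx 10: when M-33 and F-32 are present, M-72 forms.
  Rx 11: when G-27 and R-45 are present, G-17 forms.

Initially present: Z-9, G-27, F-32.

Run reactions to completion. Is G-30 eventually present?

Z-9, F-32, and G-27 present → M-33 forms (Rx 2).
M-33 and F-32 present → M-72 forms (Rx 10).
M-72 present → G-30 forms (Rx 8).

Yes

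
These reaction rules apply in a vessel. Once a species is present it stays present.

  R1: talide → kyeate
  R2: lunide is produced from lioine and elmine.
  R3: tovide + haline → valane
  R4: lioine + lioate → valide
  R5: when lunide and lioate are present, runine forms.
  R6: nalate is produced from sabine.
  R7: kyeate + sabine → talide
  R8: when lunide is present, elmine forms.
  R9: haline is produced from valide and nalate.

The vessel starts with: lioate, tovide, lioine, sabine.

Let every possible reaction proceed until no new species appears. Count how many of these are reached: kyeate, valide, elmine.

lioine and lioate present → valide forms (R4).
kyeate would need talide (R1), but talide never forms.
valide: reached.
elmine would need lunide (R8), but lunide never forms.
Reached: valide — 1 of the 3.

1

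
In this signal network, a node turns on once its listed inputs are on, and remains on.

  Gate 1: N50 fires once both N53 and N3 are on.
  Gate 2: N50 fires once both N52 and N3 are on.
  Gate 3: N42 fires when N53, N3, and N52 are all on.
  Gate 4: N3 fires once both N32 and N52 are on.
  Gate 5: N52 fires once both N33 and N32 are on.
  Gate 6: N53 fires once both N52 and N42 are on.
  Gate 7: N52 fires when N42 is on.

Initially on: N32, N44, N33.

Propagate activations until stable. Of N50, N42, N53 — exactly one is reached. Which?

N50

N33 and N32 are on, so N52 fires (Gate 5).
N32 and N52 are on, so N3 fires (Gate 4).
N52 and N3 are on, so N50 fires (Gate 2).
N42 would need N53, N3, and N52 (Gate 3), but N53 never turns on. N53 would need N52 and N42 (Gate 6), but N42 never turns on.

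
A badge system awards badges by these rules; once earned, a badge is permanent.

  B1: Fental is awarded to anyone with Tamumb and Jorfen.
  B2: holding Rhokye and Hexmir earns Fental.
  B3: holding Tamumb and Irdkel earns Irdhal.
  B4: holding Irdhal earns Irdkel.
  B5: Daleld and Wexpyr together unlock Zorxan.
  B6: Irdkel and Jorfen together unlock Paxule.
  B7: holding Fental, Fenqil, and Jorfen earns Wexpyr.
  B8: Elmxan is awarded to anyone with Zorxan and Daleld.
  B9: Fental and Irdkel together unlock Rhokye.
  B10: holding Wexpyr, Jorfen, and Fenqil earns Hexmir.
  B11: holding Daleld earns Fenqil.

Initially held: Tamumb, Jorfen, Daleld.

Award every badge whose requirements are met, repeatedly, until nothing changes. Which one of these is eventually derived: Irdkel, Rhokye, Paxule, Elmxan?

With Tamumb and Jorfen, Fental is earned (B1).
With Daleld, Fenqil is earned (B11).
With Fental, Fenqil, and Jorfen, Wexpyr is earned (B7).
With Daleld and Wexpyr, Zorxan is earned (B5).
With Zorxan and Daleld, Elmxan is earned (B8).
Irdkel would need Irdhal (B4), but Irdhal is never earned. Paxule would need Irdkel and Jorfen (B6), but Irdkel is never earned. Rhokye would need Fental and Irdkel (B9), but Irdkel is never earned.

Elmxan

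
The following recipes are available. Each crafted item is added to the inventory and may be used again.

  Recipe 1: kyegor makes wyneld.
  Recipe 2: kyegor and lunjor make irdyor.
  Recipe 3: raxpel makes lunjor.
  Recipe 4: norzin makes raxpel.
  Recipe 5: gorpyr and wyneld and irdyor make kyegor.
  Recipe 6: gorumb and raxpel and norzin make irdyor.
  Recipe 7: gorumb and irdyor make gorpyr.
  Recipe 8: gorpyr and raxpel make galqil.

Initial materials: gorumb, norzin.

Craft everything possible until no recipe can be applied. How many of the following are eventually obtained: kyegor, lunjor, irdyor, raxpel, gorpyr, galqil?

Using Recipe 4, norzin makes raxpel.
gorumb and raxpel and norzin → irdyor (Recipe 6).
Using Recipe 3, raxpel makes lunjor.
gorumb and irdyor → gorpyr (Recipe 7).
gorpyr and raxpel → galqil (Recipe 8).
kyegor would need gorpyr, wyneld, and irdyor (Recipe 5), but wyneld is never obtained.
lunjor: reached.
irdyor: reached.
raxpel: reached.
gorpyr: reached.
galqil: reached.
Reached: lunjor, irdyor, raxpel, gorpyr, and galqil — 5 of the 6.

5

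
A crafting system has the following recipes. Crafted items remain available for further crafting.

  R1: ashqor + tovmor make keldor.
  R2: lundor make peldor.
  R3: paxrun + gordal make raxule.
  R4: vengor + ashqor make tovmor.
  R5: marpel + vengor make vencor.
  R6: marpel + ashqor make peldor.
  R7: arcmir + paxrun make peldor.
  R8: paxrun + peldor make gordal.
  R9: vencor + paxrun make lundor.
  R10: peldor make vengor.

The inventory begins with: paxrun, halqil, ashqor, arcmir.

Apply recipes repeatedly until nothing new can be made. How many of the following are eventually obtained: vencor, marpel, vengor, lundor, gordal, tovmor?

3

Using R7, arcmir and paxrun make peldor.
paxrun + peldor → gordal (R8).
Using R10, peldor makes vengor.
Using R4, vengor and ashqor make tovmor.
vencor would need marpel and vengor (R5), but marpel is never obtained.
No rule produces marpel, and it is not given.
vengor: reached.
lundor would need vencor and paxrun (R9), but vencor is never obtained.
gordal: reached.
tovmor: reached.
Reached: vengor, gordal, and tovmor — 3 of the 6.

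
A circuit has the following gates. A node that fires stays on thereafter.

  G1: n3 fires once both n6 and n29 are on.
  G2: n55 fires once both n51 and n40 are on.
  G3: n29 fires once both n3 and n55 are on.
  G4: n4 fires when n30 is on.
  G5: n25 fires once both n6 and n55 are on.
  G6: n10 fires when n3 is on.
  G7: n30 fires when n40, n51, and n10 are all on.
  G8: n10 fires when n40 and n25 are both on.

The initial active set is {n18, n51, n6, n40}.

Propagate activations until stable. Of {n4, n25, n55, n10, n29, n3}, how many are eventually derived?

G2: n51 and n40 on → n55 on.
G5: n6 and n55 on → n25 on.
n40 and n25 are on, so n10 fires (G8).
G7: n40, n51, and n10 on → n30 on.
n30 is on, so n4 fires (G4).
n4: reached.
n25: reached.
n55: reached.
n10: reached.
n29 would need n3 and n55 (G3), but n3 never turns on.
n3 would need n6 and n29 (G1), but n29 never turns on.
Reached: n4, n25, n55, and n10 — 4 of the 6.

4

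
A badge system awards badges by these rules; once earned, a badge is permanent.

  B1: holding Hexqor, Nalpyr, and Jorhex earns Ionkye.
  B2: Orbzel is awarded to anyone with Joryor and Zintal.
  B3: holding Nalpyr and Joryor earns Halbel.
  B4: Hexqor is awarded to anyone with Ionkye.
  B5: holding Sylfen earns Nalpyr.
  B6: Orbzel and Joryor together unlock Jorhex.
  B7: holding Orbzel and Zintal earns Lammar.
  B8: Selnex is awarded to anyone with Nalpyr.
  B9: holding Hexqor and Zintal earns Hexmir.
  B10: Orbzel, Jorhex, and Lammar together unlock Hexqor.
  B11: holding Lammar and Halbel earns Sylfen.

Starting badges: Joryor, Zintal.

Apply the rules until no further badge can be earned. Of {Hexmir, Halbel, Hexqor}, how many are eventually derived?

2

With Joryor and Zintal, Orbzel is earned (B2).
With Orbzel and Joryor, Jorhex is earned (B6).
With Orbzel and Zintal, Lammar is earned (B7).
With Orbzel, Jorhex, and Lammar, Hexqor is earned (B10).
With Hexqor and Zintal, Hexmir is earned (B9).
Hexmir: reached.
Halbel would need Nalpyr and Joryor (B3), but Nalpyr is never earned.
Hexqor: reached.
Reached: Hexmir and Hexqor — 2 of the 3.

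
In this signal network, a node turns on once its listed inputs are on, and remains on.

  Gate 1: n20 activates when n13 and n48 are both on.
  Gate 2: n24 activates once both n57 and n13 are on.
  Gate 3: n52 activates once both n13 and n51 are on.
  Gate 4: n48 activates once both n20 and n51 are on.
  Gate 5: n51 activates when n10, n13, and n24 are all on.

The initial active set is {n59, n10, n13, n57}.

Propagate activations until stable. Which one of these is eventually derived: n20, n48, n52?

n52

n57 and n13 are on, so n24 activates (Gate 2).
n10, n13, and n24 are on, so n51 activates (Gate 5).
n13 and n51 are on, so n52 activates (Gate 3).
n48 would need n20 and n51 (Gate 4), but n20 never turns on. n20 would need n13 and n48 (Gate 1), but n48 never turns on.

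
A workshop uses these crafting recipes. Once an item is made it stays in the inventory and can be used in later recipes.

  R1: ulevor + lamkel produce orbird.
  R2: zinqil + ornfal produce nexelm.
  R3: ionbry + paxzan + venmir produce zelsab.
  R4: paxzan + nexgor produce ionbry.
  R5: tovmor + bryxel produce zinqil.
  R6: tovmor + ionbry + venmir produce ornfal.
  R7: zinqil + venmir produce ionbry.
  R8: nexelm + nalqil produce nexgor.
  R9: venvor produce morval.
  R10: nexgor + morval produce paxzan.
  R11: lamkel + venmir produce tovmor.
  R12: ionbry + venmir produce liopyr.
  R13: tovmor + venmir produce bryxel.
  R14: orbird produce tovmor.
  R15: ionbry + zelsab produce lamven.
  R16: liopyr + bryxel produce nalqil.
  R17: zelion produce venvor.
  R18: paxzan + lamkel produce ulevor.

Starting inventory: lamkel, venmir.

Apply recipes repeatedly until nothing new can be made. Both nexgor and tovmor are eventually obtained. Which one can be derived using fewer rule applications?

tovmor

tovmor: Using R11, lamkel and venmir make tovmor. [1 rule application]
nexgor: Using R11, lamkel and venmir make tovmor. tovmor + venmir → bryxel (R13). Using R5, tovmor and bryxel make zinqil. Using R7, zinqil and venmir make ionbry. tovmor + ionbry + venmir → ornfal (R6). Using R12, ionbry and venmir make liopyr. liopyr + bryxel → nalqil (R16). Using R2, zinqil and ornfal make nexelm. Using R8, nexelm and nalqil make nexgor. [9 rule applications]
tovmor needs fewer.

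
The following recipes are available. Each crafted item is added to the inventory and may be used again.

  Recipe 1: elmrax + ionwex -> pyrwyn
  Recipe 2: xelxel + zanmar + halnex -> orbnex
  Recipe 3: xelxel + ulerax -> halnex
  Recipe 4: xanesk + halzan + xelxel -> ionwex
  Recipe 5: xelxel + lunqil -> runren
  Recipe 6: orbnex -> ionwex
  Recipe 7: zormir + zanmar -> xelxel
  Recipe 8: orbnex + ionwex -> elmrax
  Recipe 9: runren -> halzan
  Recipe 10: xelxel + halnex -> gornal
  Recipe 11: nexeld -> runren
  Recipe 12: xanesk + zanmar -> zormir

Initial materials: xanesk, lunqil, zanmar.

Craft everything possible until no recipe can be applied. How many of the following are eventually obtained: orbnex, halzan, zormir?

Using Recipe 12, xanesk and zanmar make zormir.
zormir + zanmar -> xelxel (Recipe 7).
xelxel + lunqil -> runren (Recipe 5).
runren -> halzan (Recipe 9).
orbnex would need xelxel, zanmar, and halnex (Recipe 2), but halnex is never obtained.
halzan: reached.
zormir: reached.
Reached: halzan and zormir — 2 of the 3.

2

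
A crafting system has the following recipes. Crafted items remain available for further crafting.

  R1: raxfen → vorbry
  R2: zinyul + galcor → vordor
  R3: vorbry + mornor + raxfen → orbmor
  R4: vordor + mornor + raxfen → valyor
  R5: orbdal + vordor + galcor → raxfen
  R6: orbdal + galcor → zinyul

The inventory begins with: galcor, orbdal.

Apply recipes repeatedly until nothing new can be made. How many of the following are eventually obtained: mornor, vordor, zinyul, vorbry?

Using R6, orbdal and galcor make zinyul.
Using R2, zinyul and galcor make vordor.
Using R5, orbdal, vordor, and galcor make raxfen.
raxfen → vorbry (R1).
No rule produces mornor, and it is not given.
vordor: reached.
zinyul: reached.
vorbry: reached.
Reached: vordor, zinyul, and vorbry — 3 of the 4.

3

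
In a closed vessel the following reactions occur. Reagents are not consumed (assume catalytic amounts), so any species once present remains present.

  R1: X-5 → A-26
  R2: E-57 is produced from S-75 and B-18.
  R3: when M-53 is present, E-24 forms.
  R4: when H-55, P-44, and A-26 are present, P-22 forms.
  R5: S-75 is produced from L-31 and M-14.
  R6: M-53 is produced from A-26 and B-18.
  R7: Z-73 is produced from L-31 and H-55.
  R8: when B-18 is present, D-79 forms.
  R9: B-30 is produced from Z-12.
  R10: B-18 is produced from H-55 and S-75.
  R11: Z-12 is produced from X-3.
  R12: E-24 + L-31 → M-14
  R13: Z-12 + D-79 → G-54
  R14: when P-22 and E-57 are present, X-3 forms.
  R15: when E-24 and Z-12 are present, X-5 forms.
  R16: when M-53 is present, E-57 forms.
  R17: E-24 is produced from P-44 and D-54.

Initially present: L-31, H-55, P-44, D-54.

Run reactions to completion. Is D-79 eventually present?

Yes

P-44 and D-54 present → E-24 forms (R17).
E-24 and L-31 present → M-14 forms (R12).
L-31 and M-14 present → S-75 forms (R5).
H-55 and S-75 present → B-18 forms (R10).
B-18 present → D-79 forms (R8).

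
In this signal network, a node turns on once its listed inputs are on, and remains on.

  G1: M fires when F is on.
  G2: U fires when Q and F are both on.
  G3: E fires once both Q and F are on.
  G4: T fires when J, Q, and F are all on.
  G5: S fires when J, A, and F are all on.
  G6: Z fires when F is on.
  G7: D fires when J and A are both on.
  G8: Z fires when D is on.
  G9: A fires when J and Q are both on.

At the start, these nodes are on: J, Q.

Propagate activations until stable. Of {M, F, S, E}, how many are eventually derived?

0

M would need F (G1), but F never turns on.
No rule produces F, and it is not given.
S would need J, A, and F (G5), but F never turns on.
E would need Q and F (G3), but F never turns on.
None of the 4 are reached.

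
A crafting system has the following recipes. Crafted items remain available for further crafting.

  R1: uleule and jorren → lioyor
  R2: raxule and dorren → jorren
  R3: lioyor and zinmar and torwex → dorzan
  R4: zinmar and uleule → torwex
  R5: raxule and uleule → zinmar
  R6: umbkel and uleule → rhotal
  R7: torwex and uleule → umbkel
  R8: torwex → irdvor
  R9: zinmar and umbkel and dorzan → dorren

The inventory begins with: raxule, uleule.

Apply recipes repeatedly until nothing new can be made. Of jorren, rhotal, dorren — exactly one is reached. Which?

rhotal

Using R5, raxule and uleule make zinmar.
zinmar and uleule → torwex (R4).
Using R7, torwex and uleule make umbkel.
Using R6, umbkel and uleule make rhotal.
jorren would need raxule and dorren (R2), but dorren is never obtained. dorren would need zinmar, umbkel, and dorzan (R9), but dorzan is never obtained.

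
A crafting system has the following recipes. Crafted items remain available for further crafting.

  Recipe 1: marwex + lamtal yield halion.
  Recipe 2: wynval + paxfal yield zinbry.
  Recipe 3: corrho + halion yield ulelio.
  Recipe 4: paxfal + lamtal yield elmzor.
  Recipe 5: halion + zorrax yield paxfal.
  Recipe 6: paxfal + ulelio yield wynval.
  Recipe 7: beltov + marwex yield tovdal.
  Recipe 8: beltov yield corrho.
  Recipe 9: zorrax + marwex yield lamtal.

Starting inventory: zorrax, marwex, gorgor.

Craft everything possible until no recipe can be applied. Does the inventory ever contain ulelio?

ulelio would need corrho and halion (Recipe 3), but corrho is never obtained.

No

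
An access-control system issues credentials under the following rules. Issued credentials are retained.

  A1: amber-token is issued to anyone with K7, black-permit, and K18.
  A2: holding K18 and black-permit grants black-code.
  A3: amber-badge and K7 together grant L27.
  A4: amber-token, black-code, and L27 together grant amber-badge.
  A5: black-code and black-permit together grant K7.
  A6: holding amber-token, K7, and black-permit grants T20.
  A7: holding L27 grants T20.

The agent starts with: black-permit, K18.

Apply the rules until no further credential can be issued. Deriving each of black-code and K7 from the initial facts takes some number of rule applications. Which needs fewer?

black-code

black-code: Holding K18 and black-permit grants black-code (A2). [1 rule application]
K7: Holding K18 and black-permit grants black-code (A2). Holding black-code and black-permit grants K7 (A5). [2 rule applications]
black-code needs fewer.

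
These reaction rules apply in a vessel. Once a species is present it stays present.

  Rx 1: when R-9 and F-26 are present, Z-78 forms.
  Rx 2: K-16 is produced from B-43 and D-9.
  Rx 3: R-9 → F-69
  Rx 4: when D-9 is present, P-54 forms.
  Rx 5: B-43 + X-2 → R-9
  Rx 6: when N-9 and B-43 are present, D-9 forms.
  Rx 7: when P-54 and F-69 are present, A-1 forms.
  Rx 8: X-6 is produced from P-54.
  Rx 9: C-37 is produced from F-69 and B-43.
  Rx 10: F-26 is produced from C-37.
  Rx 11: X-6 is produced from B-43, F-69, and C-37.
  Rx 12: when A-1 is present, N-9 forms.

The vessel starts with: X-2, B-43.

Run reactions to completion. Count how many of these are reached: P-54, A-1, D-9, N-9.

0

P-54 would need D-9 (Rx 4), but D-9 never forms.
A-1 would need P-54 and F-69 (Rx 7), but P-54 never forms.
D-9 would need N-9 and B-43 (Rx 6), but N-9 never forms.
N-9 would need A-1 (Rx 12), but A-1 never forms.
None of the 4 are reached.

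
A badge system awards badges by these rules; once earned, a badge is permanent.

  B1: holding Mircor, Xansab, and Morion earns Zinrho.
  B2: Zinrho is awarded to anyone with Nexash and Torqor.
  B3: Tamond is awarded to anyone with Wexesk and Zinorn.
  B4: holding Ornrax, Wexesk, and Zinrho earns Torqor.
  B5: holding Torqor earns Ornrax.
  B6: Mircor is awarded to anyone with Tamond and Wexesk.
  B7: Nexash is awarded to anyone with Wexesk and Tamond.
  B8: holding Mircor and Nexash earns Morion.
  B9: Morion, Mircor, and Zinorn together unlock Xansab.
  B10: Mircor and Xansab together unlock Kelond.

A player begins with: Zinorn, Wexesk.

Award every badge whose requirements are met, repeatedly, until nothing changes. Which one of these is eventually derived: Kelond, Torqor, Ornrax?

Kelond

With Wexesk and Zinorn, Tamond is earned (B3).
With Wexesk and Tamond, Nexash is earned (B7).
With Tamond and Wexesk, Mircor is earned (B6).
With Mircor and Nexash, Morion is earned (B8).
With Morion, Mircor, and Zinorn, Xansab is earned (B9).
With Mircor and Xansab, Kelond is earned (B10).
Torqor would need Ornrax, Wexesk, and Zinrho (B4), but Ornrax is never earned. Ornrax would need Torqor (B5), but Torqor is never earned.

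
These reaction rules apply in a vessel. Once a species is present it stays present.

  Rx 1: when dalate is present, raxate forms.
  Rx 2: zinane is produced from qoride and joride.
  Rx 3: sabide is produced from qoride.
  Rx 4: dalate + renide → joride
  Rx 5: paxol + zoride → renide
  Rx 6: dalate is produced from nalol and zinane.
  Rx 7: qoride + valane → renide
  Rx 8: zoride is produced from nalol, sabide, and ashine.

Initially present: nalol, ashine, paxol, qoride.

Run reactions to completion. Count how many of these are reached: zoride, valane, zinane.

1

qoride present → sabide forms (Rx 3).
nalol, sabide, and ashine present → zoride forms (Rx 8).
zoride: reached.
No rule produces valane, and it is not given.
zinane would need qoride and joride (Rx 2), but joride never forms.
Reached: zoride — 1 of the 3.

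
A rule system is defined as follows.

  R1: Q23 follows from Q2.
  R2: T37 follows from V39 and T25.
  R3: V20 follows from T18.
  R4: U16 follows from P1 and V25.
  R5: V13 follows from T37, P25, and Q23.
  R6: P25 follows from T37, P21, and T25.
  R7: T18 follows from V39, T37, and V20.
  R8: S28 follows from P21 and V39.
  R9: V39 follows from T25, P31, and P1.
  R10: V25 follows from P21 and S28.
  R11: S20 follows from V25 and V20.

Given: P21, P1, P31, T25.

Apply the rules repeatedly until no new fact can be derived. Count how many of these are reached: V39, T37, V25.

3

From T25, P31, and P1, R9 gives V39.
V39 and T25 hold, so T37 follows (R2).
From P21 and V39, R8 gives S28.
P21 and S28 hold, so V25 follows (R10).
V39: reached.
T37: reached.
V25: reached.
All 3 are reached.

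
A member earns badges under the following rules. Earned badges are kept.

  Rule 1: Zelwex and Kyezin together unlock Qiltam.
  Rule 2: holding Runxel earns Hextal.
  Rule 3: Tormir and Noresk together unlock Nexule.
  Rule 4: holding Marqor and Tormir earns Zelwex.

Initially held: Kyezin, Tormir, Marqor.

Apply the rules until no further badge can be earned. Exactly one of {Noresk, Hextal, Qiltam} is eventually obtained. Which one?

Qiltam

With Marqor and Tormir, Zelwex is earned (Rule 4).
With Zelwex and Kyezin, Qiltam is earned (Rule 1).
No rule produces Noresk, and it is not given. Hextal would need Runxel (Rule 2), but Runxel is never earned.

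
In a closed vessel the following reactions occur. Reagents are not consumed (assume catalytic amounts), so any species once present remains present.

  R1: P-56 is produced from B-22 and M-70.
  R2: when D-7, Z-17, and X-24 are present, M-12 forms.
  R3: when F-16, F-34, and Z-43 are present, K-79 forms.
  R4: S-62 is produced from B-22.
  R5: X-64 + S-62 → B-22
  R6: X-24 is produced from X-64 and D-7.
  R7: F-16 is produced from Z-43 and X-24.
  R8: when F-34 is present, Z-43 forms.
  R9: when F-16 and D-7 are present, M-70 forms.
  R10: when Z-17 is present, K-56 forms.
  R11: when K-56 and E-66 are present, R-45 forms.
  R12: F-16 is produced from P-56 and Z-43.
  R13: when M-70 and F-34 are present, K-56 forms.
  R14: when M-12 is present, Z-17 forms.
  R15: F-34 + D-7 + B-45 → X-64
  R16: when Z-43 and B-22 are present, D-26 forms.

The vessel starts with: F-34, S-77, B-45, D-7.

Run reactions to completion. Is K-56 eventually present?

Yes

F-34, D-7, and B-45 present → X-64 forms (R15).
F-34 present → Z-43 forms (R8).
X-64 and D-7 present → X-24 forms (R6).
Z-43 and X-24 present → F-16 forms (R7).
F-16 and D-7 present → M-70 forms (R9).
M-70 and F-34 present → K-56 forms (R13).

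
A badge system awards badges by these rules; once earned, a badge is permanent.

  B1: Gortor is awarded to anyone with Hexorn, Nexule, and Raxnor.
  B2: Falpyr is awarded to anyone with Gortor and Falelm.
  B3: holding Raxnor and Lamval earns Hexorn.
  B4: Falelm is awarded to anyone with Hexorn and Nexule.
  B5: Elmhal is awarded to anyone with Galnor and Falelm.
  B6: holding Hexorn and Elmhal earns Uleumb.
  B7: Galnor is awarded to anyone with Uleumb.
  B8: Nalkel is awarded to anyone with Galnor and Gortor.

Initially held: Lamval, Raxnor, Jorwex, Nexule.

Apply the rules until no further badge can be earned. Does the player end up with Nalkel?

No

Nalkel would need Galnor and Gortor (B8), but Galnor is never earned.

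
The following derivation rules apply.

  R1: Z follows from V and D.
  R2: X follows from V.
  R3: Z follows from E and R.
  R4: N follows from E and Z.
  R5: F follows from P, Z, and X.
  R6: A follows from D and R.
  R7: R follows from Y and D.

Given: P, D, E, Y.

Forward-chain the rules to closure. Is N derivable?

From Y and D, R7 gives R.
E and R hold, so Z follows (R3).
From E and Z, R4 gives N.

Yes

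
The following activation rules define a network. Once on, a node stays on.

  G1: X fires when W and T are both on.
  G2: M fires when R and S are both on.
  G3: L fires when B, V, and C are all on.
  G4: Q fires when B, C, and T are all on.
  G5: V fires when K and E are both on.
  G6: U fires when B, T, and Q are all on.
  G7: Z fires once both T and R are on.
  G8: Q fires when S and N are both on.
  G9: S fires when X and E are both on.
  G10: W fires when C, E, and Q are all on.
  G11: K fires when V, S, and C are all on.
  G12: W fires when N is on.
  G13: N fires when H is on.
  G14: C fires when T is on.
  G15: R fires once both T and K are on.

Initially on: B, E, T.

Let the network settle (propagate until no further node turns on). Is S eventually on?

Yes

G14: T on → C on.
G4: B, C, and T on → Q on.
G10: C, E, and Q on → W on.
W and T are on, so X fires (G1).
X and E are on, so S fires (G9).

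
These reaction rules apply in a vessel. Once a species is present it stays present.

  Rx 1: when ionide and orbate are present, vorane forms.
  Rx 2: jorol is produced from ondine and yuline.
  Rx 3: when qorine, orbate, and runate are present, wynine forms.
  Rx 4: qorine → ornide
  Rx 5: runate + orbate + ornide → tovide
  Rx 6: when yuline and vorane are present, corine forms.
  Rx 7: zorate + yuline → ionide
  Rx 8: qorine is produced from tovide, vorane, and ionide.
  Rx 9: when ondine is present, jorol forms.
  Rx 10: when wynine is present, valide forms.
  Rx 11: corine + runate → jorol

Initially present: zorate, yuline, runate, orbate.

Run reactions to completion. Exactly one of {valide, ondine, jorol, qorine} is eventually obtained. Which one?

jorol

zorate and yuline present → ionide forms (Rx 7).
ionide and orbate present → vorane forms (Rx 1).
yuline and vorane present → corine forms (Rx 6).
corine and runate present → jorol forms (Rx 11).
valide would need wynine (Rx 10), but wynine never forms. No rule produces ondine, and it is not given. qorine would need tovide, vorane, and ionide (Rx 8), but tovide never forms.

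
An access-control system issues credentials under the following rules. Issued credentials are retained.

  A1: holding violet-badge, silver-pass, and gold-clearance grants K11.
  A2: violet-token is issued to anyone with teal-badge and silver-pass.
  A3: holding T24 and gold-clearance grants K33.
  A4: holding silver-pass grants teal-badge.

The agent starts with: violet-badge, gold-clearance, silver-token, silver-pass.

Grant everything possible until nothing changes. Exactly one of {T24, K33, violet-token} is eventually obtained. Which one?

Holding silver-pass grants teal-badge (A4).
Holding teal-badge and silver-pass grants violet-token (A2).
No rule produces T24, and it is not given. K33 would need T24 and gold-clearance (A3), but T24 is never granted.

violet-token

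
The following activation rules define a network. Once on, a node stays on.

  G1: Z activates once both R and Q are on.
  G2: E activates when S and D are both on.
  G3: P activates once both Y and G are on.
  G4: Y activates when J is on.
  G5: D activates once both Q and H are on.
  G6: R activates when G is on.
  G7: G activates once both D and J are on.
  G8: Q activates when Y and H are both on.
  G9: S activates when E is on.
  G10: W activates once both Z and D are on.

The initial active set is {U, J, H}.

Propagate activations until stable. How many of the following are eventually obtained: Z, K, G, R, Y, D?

J is on, so Y activates (G4).
G8: Y and H on → Q on.
Q and H are on, so D activates (G5).
G7: D and J on → G on.
G6: G on → R on.
G1: R and Q on → Z on.
Z: reached.
No rule produces K, and it is not given.
G: reached.
R: reached.
Y: reached.
D: reached.
Reached: Z, G, R, Y, and D — 5 of the 6.

5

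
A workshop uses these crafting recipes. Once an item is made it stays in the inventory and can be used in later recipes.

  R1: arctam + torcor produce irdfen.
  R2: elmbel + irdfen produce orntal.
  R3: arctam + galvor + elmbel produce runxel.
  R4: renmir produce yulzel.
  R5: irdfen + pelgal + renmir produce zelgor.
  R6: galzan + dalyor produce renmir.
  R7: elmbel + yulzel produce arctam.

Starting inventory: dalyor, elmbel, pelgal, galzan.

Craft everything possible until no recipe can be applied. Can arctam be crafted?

galzan + dalyor → renmir (R6).
renmir → yulzel (R4).
elmbel + yulzel → arctam (R7).

Yes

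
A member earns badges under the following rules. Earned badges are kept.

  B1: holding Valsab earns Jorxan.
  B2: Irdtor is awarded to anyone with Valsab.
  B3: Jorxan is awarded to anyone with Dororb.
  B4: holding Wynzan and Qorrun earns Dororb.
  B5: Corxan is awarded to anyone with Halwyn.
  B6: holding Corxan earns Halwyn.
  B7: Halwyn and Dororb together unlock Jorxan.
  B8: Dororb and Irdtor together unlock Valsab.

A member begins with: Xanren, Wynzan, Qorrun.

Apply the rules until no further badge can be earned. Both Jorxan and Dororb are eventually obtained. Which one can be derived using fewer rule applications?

Dororb: With Wynzan and Qorrun, Dororb is earned (B4). [1 rule application]
Jorxan: With Wynzan and Qorrun, Dororb is earned (B4). With Dororb, Jorxan is earned (B3). [2 rule applications]
Dororb needs fewer.

Dororb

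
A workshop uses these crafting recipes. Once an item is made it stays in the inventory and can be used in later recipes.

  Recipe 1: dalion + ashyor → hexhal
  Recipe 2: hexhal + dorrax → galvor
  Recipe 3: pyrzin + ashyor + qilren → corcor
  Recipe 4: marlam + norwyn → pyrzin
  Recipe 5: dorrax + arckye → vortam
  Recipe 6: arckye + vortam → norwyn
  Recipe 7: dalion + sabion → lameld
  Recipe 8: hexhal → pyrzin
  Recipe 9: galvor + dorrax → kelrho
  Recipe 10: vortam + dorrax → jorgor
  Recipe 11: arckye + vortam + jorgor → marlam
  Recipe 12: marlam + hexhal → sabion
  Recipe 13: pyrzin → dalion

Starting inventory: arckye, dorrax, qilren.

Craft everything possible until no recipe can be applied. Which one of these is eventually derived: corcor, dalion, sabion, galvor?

Using Recipe 5, dorrax and arckye make vortam.
Using Recipe 10, vortam and dorrax make jorgor.
arckye + vortam → norwyn (Recipe 6).
Using Recipe 11, arckye, vortam, and jorgor make marlam.
marlam + norwyn → pyrzin (Recipe 4).
pyrzin → dalion (Recipe 13).
corcor would need pyrzin, ashyor, and qilren (Recipe 3), but ashyor is never obtained. sabion would need marlam and hexhal (Recipe 12), but hexhal is never obtained. galvor would need hexhal and dorrax (Recipe 2), but hexhal is never obtained.

dalion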